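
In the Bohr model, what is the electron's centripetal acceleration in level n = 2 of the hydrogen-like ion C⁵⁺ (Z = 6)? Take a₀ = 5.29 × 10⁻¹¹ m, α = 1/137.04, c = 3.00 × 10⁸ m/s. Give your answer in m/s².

r = n²a₀/Z = 3.53 × 10⁻¹¹ m, v = Zαc/n = 6.57 × 10⁶ m/s
a = v²/r = (6.57 × 10⁶)² / 3.53 × 10⁻¹¹ = 1.22 × 10²⁴ m/s²

1.22 × 10²⁴ m/s²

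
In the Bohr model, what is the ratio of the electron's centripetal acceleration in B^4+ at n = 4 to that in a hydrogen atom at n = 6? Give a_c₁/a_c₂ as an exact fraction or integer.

a_c ∝ Z^3 · n^-4
a_c₁/a_c₂ = (5/1)^3 · (4/6)^-4 = 10125/16

10125/16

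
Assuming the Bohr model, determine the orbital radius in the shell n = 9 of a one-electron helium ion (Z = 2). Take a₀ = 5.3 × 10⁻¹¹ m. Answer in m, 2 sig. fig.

2.1 × 10⁻⁹ m

r_n = n²a₀/Z = 9² × 5.3 × 10⁻¹¹ / 2
    = 81 × 5.3 × 10⁻¹¹ / 2 = 2.1 × 10⁻⁹ m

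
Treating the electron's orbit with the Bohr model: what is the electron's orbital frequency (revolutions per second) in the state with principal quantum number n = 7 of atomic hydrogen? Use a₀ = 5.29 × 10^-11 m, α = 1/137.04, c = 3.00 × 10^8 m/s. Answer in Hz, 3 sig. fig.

r = n²a₀/Z = 2.59 × 10^-9 m, v = Zαc/n = 3.13 × 10^5 m/s
f = v/(2πr) = 1.92 × 10^13 Hz

1.92 × 10^13 Hz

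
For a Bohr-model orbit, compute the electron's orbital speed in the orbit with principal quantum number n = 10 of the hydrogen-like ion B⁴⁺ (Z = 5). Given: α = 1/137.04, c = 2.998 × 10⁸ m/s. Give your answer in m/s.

v_n = Zαc/n = 5 × 0.007297 × 2.998 × 10⁸ / 10
    = 1.094 × 10⁶ m/s

1.094 × 10⁶ m/s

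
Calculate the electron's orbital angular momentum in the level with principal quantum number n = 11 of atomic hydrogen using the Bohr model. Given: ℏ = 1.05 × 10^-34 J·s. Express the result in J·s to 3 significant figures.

1.16 × 10^-33 J·s

L_n = nℏ = 11 × 1.05 × 10^-34 = 1.16 × 10^-33 J·s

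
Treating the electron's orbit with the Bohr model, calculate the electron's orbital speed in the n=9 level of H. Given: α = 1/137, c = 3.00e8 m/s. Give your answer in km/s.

243 km/s

v_n = Zαc/n = 1 × 0.00730 × 3.00e8 / 9
    = 243 km/s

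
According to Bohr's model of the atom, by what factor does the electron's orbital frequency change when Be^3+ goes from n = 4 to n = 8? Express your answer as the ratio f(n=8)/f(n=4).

1/8

f ∝ Z^2 · n^-3; with Z fixed, f ∝ n^-3.
f(n=8)/f(n=4) = (8/4)^-3 = 1/8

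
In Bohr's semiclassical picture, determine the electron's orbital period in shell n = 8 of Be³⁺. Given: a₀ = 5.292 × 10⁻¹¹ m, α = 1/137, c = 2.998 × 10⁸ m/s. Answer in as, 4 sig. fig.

r = n²a₀/Z = 8²·5.292 × 10⁻¹¹/4 = 8.467 × 10⁻¹⁰ m
v = Zαc/n = 4·0.007299·2.998 × 10⁸/8 = 1.094 × 10⁶ m/s
T = 2πr/v = 4.862 × 10⁻¹⁵ s = 4862 as

4862 as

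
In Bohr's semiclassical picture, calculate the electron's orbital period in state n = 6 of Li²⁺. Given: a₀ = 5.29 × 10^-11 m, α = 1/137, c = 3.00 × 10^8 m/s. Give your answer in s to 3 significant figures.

r = n²a₀/Z = 6²·5.29 × 10^-11/3 = 6.35 × 10^-10 m
v = Zαc/n = 3·0.00730·3.00 × 10^8/6 = 1.09 × 10^6 m/s
T = 2πr/v = 3.64 × 10^-15 s

3.64 × 10^-15 s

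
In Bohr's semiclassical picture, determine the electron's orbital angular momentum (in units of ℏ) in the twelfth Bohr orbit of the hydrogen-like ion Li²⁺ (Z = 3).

L_n = nℏ, so L/ℏ = n = 12.

12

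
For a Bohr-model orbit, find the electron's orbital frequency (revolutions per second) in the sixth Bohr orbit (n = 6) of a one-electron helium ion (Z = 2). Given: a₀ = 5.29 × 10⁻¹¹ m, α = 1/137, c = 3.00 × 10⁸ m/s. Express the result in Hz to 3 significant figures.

r = n²a₀/Z = 9.52 × 10⁻¹⁰ m, v = Zαc/n = 7.30 × 10⁵ m/s
f = v/(2πr) = 1.22 × 10¹⁴ Hz

1.22 × 10¹⁴ Hz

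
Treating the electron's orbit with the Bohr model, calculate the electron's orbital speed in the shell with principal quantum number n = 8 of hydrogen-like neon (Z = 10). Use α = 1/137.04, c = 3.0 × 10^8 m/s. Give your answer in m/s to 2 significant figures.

v_n = Zαc/n = 10 × 0.0073 × 3.0 × 10^8 / 8
    = 2.7 × 10^6 m/s

2.7 × 10^6 m/s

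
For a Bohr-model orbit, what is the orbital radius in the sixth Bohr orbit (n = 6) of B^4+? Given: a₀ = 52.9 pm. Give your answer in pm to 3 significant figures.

r_n = n²a₀/Z = 6² × 52.9 / 5
    = 36 × 52.9 / 5 = 381 pm

381 pm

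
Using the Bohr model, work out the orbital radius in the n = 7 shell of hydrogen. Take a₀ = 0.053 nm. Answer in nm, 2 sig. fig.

r_n = n²a₀/Z = 7² × 0.053 / 1
    = 49 × 0.053 / 1 = 2.6 nm

2.6 nm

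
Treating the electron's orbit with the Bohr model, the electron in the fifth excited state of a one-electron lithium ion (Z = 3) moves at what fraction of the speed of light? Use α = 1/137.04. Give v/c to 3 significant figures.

v_n = Zαc/n, so v/c = Zα/n = 3 × 0.00730 / 6 = 0.00365

0.00365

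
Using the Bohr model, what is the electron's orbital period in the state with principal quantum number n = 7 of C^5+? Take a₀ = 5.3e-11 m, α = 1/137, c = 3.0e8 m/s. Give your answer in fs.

1.4 fs

r = n²a₀/Z = 7²·5.3e-11/6 = 4.3e-10 m
v = Zαc/n = 6·0.0073·3.0e8/7 = 1.9e6 m/s
T = 2πr/v = 1.4e-15 s = 1.4 fs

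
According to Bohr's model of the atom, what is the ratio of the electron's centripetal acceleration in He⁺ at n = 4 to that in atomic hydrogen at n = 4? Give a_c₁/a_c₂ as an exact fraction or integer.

a_c ∝ Z^3 · n^-4
a_c₁/a_c₂ = (2/1)^3 · (4/4)^-4 = 8

8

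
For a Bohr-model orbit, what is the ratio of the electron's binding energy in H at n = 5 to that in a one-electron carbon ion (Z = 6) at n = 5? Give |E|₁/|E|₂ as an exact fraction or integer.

1/36

|E| ∝ Z^2 · n^-2
|E|₁/|E|₂ = (1/6)^2 · (5/5)^-2 = 1/36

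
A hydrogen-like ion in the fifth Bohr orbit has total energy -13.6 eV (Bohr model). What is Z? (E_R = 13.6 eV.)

E_n = −E_R Z²/n² ⇒ Z² = −E_n n²/E_R = 13.6 × 5² / 13.6 ≈ 25.00
Z = 5

5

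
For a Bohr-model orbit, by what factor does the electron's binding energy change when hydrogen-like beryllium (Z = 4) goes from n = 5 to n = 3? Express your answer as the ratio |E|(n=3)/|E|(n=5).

25/9

|E| ∝ Z^2 · n^-2; with Z fixed, |E| ∝ n^-2.
|E|(n=3)/|E|(n=5) = (3/5)^-2 = 25/9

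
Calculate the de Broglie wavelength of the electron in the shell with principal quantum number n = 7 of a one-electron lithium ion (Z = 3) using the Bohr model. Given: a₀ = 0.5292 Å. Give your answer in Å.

The Bohr quantisation condition is nλ = 2πr_n.
r_n = n²a₀/Z = 8.644 Å
λ = 2πr_n/n = 2π·8.644/7 = 7.758 Å

7.758 Å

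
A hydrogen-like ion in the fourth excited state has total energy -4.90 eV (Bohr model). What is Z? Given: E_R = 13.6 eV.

3

E_n = −E_R Z²/n² ⇒ Z² = −E_n n²/E_R = 4.90 × 5² / 13.6 ≈ 9.01
Z = 3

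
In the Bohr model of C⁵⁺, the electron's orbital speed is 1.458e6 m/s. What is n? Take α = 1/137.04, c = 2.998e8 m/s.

v_n = Zαc/n ⇒ n = Zαc/v = 6 × 0.007297 × 2.998e8 / 1.458e6 ≈ 9.00
n = 9

9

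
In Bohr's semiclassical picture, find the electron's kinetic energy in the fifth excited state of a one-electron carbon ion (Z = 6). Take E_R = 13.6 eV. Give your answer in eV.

For a Coulomb orbit the virial theorem gives K = −E_n.
E_n = −E_R·Z²/n², so K = E_R·Z²/n² = 13.6 × 6²/6² = 13.6 eV

13.6 eV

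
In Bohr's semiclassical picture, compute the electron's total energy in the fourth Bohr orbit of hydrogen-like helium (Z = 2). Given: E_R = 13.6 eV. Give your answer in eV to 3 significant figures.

E_n = −E_R·Z²/n² = −13.6 × 2²/4² = -3.40 eV

-3.40 eV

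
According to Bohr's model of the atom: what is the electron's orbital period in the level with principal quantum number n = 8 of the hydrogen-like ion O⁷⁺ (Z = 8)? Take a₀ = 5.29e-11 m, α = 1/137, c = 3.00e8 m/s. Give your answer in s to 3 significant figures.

1.21e-15 s

r = n²a₀/Z = 8²·5.29e-11/8 = 4.23e-10 m
v = Zαc/n = 8·0.00730·3.00e8/8 = 2.19e6 m/s
T = 2πr/v = 1.21e-15 s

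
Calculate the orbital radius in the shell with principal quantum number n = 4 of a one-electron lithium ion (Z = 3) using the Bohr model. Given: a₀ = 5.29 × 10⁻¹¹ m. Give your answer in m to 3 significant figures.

2.82 × 10⁻¹⁰ m

r_n = n²a₀/Z = 4² × 5.29 × 10⁻¹¹ / 3
    = 16 × 5.29 × 10⁻¹¹ / 3 = 2.82 × 10⁻¹⁰ m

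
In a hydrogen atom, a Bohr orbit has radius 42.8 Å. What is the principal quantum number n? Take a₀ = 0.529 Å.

9

r_n = n²a₀/Z ⇒ n² = rZ/a₀ = 42.8 × 1 / 0.529 ≈ 80.91
n = 9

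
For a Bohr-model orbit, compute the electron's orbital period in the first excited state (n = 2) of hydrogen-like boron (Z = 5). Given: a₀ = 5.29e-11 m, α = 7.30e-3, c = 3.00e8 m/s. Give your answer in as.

48.6 as

r = n²a₀/Z = 2²·5.29e-11/5 = 4.23e-11 m
v = Zαc/n = 5·0.00730·3.00e8/2 = 5.47e6 m/s
T = 2πr/v = 4.86e-17 s = 48.6 as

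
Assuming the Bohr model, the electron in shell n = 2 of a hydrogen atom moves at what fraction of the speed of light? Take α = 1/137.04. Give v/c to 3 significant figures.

0.00365

v_n = Zαc/n, so v/c = Zα/n = 1 × 0.00730 / 2 = 0.00365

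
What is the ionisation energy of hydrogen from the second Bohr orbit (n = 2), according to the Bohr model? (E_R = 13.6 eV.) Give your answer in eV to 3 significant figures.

E_n = −E_R·Z²/n² = −13.6 × 1²/2² eV = -3.40 eV
Ionisation energy = −E_n = 3.40 eV

3.40 eV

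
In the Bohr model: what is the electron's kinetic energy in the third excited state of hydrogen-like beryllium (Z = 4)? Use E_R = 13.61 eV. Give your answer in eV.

13.61 eV

For a Coulomb orbit the virial theorem gives K = −E_n.
E_n = −E_R·Z²/n², so K = E_R·Z²/n² = 13.61 × 4²/4² = 13.61 eV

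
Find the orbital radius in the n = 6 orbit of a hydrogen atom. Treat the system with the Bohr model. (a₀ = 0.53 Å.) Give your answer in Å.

r_n = n²a₀/Z = 6² × 0.53 / 1
    = 36 × 0.53 / 1 = 19 Å

19 Å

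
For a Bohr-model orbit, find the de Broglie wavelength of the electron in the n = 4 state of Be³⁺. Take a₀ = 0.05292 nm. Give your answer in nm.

The Bohr quantisation condition is nλ = 2πr_n.
r_n = n²a₀/Z = 0.2117 nm
λ = 2πr_n/n = 2π·0.2117/4 = 0.3325 nm

0.3325 nm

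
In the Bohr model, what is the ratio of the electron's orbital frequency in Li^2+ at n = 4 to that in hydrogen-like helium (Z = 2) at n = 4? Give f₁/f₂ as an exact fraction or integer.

9/4

f ∝ Z^2 · n^-3
f₁/f₂ = (3/2)^2 · (4/4)^-3 = 9/4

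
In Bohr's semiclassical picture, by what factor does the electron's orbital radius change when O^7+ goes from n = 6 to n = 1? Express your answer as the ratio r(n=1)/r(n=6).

r ∝ Z^-1 · n^2; with Z fixed, r ∝ n^2.
r(n=1)/r(n=6) = (1/6)^2 = 1/36

1/36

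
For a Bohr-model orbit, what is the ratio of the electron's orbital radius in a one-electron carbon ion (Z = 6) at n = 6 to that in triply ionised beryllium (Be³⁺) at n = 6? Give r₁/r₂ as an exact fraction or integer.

r ∝ Z^-1 · n^2
r₁/r₂ = (6/4)^-1 · (6/6)^2 = 2/3

2/3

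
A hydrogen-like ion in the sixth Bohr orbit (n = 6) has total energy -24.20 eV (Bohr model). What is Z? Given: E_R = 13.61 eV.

8

E_n = −E_R Z²/n² ⇒ Z² = −E_n n²/E_R = 24.20 × 6² / 13.61 ≈ 64.01
Z = 8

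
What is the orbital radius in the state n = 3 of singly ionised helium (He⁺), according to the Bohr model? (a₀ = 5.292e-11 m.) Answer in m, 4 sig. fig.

2.381e-10 m

r_n = n²a₀/Z = 3² × 5.292e-11 / 2
    = 9 × 5.292e-11 / 2 = 2.381e-10 m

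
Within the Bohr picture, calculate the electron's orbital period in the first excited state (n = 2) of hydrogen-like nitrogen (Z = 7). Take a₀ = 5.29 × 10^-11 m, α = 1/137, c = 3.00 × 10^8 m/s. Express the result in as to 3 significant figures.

r = n²a₀/Z = 2²·5.29 × 10^-11/7 = 3.02 × 10^-11 m
v = Zαc/n = 7·0.00730·3.00 × 10^8/2 = 7.66 × 10^6 m/s
T = 2πr/v = 2.48 × 10^-17 s = 24.8 as

24.8 as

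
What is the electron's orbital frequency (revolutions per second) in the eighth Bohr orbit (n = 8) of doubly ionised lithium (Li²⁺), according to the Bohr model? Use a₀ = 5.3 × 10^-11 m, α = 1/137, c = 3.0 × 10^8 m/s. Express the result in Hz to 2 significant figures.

r = n²a₀/Z = 1.1 × 10^-9 m, v = Zαc/n = 8.2 × 10^5 m/s
f = v/(2πr) = 1.2 × 10^14 Hz

1.2 × 10^14 Hz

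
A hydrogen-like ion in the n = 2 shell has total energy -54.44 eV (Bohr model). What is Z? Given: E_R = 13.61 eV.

4

E_n = −E_R Z²/n² ⇒ Z² = −E_n n²/E_R = 54.44 × 2² / 13.61 ≈ 16.00
Z = 4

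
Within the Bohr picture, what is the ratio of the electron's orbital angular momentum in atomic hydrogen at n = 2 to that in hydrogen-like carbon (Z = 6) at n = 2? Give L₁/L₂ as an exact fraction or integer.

1

L = nℏ is independent of Z.
L₁/L₂ = n₁/n₂ = 2/2 = 1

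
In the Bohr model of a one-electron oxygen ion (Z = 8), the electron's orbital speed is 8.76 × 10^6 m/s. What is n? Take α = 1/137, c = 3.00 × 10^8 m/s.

v_n = Zαc/n ⇒ n = Zαc/v = 8 × 0.00730 × 3.00 × 10^8 / 8.76 × 10^6 ≈ 2.00
n = 2

2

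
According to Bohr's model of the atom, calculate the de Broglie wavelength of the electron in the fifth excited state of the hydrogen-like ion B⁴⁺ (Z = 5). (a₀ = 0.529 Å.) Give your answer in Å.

3.99 Å

The Bohr quantisation condition is nλ = 2πr_n.
r_n = n²a₀/Z = 3.81 Å
λ = 2πr_n/n = 2π·3.81/6 = 3.99 Å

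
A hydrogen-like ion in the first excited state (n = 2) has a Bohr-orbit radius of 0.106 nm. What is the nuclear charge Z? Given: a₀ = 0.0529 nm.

2

r_n = n²a₀/Z ⇒ Z = n²a₀/r = 2² × 0.0529 / 0.106 ≈ 2.00
Z = 2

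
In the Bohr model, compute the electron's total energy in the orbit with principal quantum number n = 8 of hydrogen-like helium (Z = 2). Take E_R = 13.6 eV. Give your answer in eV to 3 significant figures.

-0.850 eV

E_n = −E_R·Z²/n² = −13.6 × 2²/8² = -0.850 eV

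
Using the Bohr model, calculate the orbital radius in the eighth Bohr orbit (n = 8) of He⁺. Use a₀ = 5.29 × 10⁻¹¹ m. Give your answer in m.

r_n = n²a₀/Z = 8² × 5.29 × 10⁻¹¹ / 2
    = 64 × 5.29 × 10⁻¹¹ / 2 = 1.69 × 10⁻⁹ m

1.69 × 10⁻⁹ m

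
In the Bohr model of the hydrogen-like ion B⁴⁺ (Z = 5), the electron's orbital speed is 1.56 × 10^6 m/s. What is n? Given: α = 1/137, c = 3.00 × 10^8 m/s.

7

v_n = Zαc/n ⇒ n = Zαc/v = 5 × 0.00730 × 3.00 × 10^8 / 1.56 × 10^6 ≈ 7.02
n = 7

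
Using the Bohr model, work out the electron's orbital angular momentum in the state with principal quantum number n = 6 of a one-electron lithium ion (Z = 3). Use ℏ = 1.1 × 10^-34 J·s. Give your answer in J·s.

6.6 × 10^-34 J·s

L_n = nℏ = 6 × 1.1 × 10^-34 = 6.6 × 10^-34 J·s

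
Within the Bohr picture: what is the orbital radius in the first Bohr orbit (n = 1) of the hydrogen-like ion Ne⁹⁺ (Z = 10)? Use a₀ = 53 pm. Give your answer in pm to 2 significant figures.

r_n = n²a₀/Z = 1² × 53 / 10
    = 1 × 53 / 10 = 5.3 pm

5.3 pm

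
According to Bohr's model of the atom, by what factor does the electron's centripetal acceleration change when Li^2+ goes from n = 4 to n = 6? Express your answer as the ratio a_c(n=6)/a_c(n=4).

16/81

a_c ∝ Z^3 · n^-4; with Z fixed, a_c ∝ n^-4.
a_c(n=6)/a_c(n=4) = (6/4)^-4 = 16/81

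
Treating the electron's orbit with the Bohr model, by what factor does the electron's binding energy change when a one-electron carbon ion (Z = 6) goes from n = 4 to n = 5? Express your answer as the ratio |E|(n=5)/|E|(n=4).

|E| ∝ Z^2 · n^-2; with Z fixed, |E| ∝ n^-2.
|E|(n=5)/|E|(n=4) = (5/4)^-2 = 16/25

16/25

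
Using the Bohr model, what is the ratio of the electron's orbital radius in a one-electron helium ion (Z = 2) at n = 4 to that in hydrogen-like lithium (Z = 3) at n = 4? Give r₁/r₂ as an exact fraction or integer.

3/2

r ∝ Z^-1 · n^2
r₁/r₂ = (2/3)^-1 · (4/4)^2 = 3/2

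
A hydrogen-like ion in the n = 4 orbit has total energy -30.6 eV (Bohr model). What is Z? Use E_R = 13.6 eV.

E_n = −E_R Z²/n² ⇒ Z² = −E_n n²/E_R = 30.6 × 4² / 13.6 ≈ 36.00
Z = 6

6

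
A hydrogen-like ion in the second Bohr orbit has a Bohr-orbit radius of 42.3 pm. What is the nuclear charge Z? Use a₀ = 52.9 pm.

5

r_n = n²a₀/Z ⇒ Z = n²a₀/r = 2² × 52.9 / 42.3 ≈ 5.00
Z = 5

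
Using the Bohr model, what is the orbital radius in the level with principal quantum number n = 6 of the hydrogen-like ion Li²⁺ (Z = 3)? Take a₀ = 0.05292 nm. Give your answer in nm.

r_n = n²a₀/Z = 6² × 0.05292 / 3
    = 36 × 0.05292 / 3 = 0.6350 nm

0.6350 nm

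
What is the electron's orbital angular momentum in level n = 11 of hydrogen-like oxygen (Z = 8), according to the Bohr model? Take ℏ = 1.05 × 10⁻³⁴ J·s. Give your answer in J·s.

L_n = nℏ = 11 × 1.05 × 10⁻³⁴ = 1.16 × 10⁻³³ J·s

1.16 × 10⁻³³ J·s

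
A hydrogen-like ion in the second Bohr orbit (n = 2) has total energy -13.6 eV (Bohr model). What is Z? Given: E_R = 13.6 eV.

E_n = −E_R Z²/n² ⇒ Z² = −E_n n²/E_R = 13.6 × 2² / 13.6 ≈ 4.00
Z = 2

2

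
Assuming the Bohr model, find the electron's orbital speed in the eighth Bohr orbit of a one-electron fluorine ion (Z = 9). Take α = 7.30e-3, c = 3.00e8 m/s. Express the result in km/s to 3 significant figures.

2460 km/s

v_n = Zαc/n = 9 × 0.00730 × 3.00e8 / 8
    = 2460 km/s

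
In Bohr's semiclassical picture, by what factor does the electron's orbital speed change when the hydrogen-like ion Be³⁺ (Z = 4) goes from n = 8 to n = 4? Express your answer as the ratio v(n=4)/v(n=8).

2

v ∝ Z^1 · n^-1; with Z fixed, v ∝ n^-1.
v(n=4)/v(n=8) = (4/8)^-1 = 2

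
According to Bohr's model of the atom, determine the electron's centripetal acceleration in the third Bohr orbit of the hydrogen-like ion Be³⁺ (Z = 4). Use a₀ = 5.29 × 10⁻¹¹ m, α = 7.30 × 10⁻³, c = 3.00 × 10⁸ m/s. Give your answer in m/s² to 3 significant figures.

r = n²a₀/Z = 1.19 × 10⁻¹⁰ m, v = Zαc/n = 2.92 × 10⁶ m/s
a = v²/r = (2.92 × 10⁶)² / 1.19 × 10⁻¹⁰ = 7.16 × 10²² m/s²

7.16 × 10²² m/s²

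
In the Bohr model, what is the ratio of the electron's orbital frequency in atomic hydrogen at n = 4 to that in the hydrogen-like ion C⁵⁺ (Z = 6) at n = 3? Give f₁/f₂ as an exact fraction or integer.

f ∝ Z^2 · n^-3
f₁/f₂ = (1/6)^2 · (4/3)^-3 = 3/256

3/256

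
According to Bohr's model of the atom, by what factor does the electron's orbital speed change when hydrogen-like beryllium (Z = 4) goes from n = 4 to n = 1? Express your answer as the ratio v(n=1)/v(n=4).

v ∝ Z^1 · n^-1; with Z fixed, v ∝ n^-1.
v(n=1)/v(n=4) = (1/4)^-1 = 4

4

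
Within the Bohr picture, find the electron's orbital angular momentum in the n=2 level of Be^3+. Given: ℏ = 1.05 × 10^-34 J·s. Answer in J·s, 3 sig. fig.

L_n = nℏ = 2 × 1.05 × 10^-34 = 2.10 × 10^-34 J·s

2.10 × 10^-34 J·s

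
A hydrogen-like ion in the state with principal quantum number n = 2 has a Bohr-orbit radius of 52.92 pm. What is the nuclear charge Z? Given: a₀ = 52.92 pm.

r_n = n²a₀/Z ⇒ Z = n²a₀/r = 2² × 52.92 / 52.92 ≈ 4.00
Z = 4

4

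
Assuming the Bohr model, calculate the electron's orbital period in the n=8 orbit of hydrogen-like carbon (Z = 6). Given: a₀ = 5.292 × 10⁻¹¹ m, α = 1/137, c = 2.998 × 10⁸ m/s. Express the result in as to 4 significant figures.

2161 as

r = n²a₀/Z = 8²·5.292 × 10⁻¹¹/6 = 5.645 × 10⁻¹⁰ m
v = Zαc/n = 6·0.007299·2.998 × 10⁸/8 = 1.641 × 10⁶ m/s
T = 2πr/v = 2.161 × 10⁻¹⁵ s = 2161 as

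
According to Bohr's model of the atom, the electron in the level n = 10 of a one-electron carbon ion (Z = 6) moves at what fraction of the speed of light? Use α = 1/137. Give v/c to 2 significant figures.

v_n = Zαc/n, so v/c = Zα/n = 6 × 0.0073 / 10 = 0.0044

0.0044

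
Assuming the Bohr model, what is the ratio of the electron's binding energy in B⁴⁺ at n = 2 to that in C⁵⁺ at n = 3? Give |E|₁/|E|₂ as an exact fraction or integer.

|E| ∝ Z^2 · n^-2
|E|₁/|E|₂ = (5/6)^2 · (2/3)^-2 = 25/16

25/16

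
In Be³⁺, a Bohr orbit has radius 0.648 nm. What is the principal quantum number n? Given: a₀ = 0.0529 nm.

7

r_n = n²a₀/Z ⇒ n² = rZ/a₀ = 0.648 × 4 / 0.0529 ≈ 49.00
n = 7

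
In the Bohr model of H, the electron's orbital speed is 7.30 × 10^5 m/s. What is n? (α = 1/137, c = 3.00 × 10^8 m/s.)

3

v_n = Zαc/n ⇒ n = Zαc/v = 1 × 0.00730 × 3.00 × 10^8 / 7.30 × 10^5 ≈ 3.00
n = 3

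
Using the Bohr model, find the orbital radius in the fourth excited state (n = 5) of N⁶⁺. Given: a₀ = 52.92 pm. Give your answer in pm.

189.0 pm

r_n = n²a₀/Z = 5² × 52.92 / 7
    = 25 × 52.92 / 7 = 189.0 pm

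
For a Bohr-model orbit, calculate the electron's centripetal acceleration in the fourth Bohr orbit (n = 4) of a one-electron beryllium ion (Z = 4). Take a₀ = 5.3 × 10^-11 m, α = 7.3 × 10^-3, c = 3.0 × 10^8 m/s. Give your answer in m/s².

2.3 × 10^22 m/s²

r = n²a₀/Z = 2.1 × 10^-10 m, v = Zαc/n = 2.2 × 10^6 m/s
a = v²/r = (2.2 × 10^6)² / 2.1 × 10^-10 = 2.3 × 10^22 m/s²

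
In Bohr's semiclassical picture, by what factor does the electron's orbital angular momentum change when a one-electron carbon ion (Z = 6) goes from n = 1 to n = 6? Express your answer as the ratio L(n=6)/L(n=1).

L = nℏ depends only on n, so L ∝ n.
L(n=6)/L(n=1) = (6/1)^1 = 6

6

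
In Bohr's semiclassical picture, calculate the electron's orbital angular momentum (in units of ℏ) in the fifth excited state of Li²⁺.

6

L_n = nℏ, so L/ℏ = n = 6.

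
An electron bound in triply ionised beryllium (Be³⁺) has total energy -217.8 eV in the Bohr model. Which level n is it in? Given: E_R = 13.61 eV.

E_n = −E_R Z²/n² ⇒ n² = E_R Z²/(−E_n) = 13.61 × 4² / 217.8 ≈ 1.00
n = 1

1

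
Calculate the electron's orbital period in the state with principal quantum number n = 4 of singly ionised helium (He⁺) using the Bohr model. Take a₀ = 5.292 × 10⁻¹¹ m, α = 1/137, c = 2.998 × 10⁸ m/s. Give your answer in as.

2431 as

r = n²a₀/Z = 4²·5.292 × 10⁻¹¹/2 = 4.234 × 10⁻¹⁰ m
v = Zαc/n = 2·0.007299·2.998 × 10⁸/4 = 1.094 × 10⁶ m/s
T = 2πr/v = 2.431 × 10⁻¹⁵ s = 2431 as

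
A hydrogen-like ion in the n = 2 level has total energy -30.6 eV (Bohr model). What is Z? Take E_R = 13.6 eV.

E_n = −E_R Z²/n² ⇒ Z² = −E_n n²/E_R = 30.6 × 2² / 13.6 ≈ 9.00
Z = 3

3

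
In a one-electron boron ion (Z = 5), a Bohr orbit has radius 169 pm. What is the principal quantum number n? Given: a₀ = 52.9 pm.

r_n = n²a₀/Z ⇒ n² = rZ/a₀ = 169 × 5 / 52.9 ≈ 15.97
n = 4

4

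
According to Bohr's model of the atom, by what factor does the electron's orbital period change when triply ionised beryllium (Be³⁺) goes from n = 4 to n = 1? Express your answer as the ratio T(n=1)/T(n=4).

1/64

T ∝ Z^-2 · n^3; with Z fixed, T ∝ n^3.
T(n=1)/T(n=4) = (1/4)^3 = 1/64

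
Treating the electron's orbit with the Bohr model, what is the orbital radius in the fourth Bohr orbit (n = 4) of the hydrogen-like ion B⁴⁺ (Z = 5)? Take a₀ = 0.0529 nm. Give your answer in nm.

r_n = n²a₀/Z = 4² × 0.0529 / 5
    = 16 × 0.0529 / 5 = 0.169 nm

0.169 nm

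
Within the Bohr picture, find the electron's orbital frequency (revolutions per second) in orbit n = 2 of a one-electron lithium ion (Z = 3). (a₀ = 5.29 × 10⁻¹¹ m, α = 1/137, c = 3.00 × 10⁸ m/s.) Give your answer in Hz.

r = n²a₀/Z = 7.05 × 10⁻¹¹ m, v = Zαc/n = 3.28 × 10⁶ m/s
f = v/(2πr) = 7.41 × 10¹⁵ Hz

7.41 × 10¹⁵ Hz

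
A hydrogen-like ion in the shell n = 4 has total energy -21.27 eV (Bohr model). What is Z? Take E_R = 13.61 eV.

E_n = −E_R Z²/n² ⇒ Z² = −E_n n²/E_R = 21.27 × 4² / 13.61 ≈ 25.01
Z = 5

5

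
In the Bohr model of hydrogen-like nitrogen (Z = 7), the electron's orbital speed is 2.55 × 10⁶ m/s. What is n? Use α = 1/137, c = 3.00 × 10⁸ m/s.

v_n = Zαc/n ⇒ n = Zαc/v = 7 × 0.00730 × 3.00 × 10⁸ / 2.55 × 10⁶ ≈ 6.01
n = 6

6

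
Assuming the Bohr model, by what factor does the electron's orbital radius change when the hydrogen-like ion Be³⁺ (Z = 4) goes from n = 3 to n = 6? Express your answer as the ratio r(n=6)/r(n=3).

r ∝ Z^-1 · n^2; with Z fixed, r ∝ n^2.
r(n=6)/r(n=3) = (6/3)^2 = 4

4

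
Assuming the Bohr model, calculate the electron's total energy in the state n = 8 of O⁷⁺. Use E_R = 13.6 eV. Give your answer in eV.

E_n = −E_R·Z²/n² = −13.6 × 8²/8² = -13.6 eV

-13.6 eV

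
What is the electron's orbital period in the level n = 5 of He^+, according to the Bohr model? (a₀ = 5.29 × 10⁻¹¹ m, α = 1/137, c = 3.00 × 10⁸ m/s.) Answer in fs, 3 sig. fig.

r = n²a₀/Z = 5²·5.29 × 10⁻¹¹/2 = 6.61 × 10⁻¹⁰ m
v = Zαc/n = 2·0.00730·3.00 × 10⁸/5 = 8.76 × 10⁵ m/s
T = 2πr/v = 4.74 × 10⁻¹⁵ s = 4.74 fs

4.74 fs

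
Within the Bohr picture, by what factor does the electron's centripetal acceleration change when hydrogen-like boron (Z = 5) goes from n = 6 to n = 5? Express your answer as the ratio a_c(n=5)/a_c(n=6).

a_c ∝ Z^3 · n^-4; with Z fixed, a_c ∝ n^-4.
a_c(n=5)/a_c(n=6) = (5/6)^-4 = 1296/625

1296/625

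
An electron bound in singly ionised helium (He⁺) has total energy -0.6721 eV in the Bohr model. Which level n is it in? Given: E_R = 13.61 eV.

9

E_n = −E_R Z²/n² ⇒ n² = E_R Z²/(−E_n) = 13.61 × 2² / 0.6721 ≈ 81.00
n = 9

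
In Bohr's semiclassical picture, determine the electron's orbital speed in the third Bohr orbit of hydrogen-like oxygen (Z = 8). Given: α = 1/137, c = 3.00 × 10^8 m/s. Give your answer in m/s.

5.84 × 10^6 m/s

v_n = Zαc/n = 8 × 0.00730 × 3.00 × 10^8 / 3
    = 5.84 × 10^6 m/s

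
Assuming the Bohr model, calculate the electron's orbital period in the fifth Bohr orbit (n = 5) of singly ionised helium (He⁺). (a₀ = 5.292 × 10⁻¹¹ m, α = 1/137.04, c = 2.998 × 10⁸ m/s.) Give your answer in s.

r = n²a₀/Z = 5²·5.292 × 10⁻¹¹/2 = 6.615 × 10⁻¹⁰ m
v = Zαc/n = 2·0.007297·2.998 × 10⁸/5 = 8.751 × 10⁵ m/s
T = 2πr/v = 4.750 × 10⁻¹⁵ s

4.750 × 10⁻¹⁵ s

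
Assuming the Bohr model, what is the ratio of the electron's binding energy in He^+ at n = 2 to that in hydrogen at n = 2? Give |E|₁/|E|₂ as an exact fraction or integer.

4

|E| ∝ Z^2 · n^-2
|E|₁/|E|₂ = (2/1)^2 · (2/2)^-2 = 4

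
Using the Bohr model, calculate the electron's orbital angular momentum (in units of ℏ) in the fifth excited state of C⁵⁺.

6

L_n = nℏ, so L/ℏ = n = 6.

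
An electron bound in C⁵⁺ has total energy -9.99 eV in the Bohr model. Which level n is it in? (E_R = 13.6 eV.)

E_n = −E_R Z²/n² ⇒ n² = E_R Z²/(−E_n) = 13.6 × 6² / 9.99 ≈ 49.01
n = 7

7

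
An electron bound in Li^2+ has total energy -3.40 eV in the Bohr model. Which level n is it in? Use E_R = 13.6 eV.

E_n = −E_R Z²/n² ⇒ n² = E_R Z²/(−E_n) = 13.6 × 3² / 3.40 ≈ 36.00
n = 6

6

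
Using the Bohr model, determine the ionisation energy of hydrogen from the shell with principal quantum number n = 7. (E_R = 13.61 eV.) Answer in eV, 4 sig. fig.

0.2778 eV

E_n = −E_R·Z²/n² = −13.61 × 1²/7² eV = -0.2778 eV
Ionisation energy = −E_n = 0.2778 eV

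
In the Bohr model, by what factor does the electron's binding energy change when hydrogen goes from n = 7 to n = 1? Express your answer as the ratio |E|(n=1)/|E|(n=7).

49

|E| ∝ Z^2 · n^-2; with Z fixed, |E| ∝ n^-2.
|E|(n=1)/|E|(n=7) = (1/7)^-2 = 49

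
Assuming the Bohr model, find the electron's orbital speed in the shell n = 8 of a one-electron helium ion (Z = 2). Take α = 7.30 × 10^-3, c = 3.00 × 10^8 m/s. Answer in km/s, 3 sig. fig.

548 km/s

v_n = Zαc/n = 2 × 0.00730 × 3.00 × 10^8 / 8
    = 548 km/s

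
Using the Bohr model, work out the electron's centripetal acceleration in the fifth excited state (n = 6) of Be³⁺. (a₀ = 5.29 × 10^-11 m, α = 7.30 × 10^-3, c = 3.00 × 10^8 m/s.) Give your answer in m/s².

4.48 × 10^21 m/s²

r = n²a₀/Z = 4.76 × 10^-10 m, v = Zαc/n = 1.46 × 10^6 m/s
a = v²/r = (1.46 × 10^6)² / 4.76 × 10^-10 = 4.48 × 10^21 m/s²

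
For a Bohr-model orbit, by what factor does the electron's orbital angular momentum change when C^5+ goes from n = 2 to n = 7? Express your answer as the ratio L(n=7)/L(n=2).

L = nℏ depends only on n, so L ∝ n.
L(n=7)/L(n=2) = (7/2)^1 = 7/2

7/2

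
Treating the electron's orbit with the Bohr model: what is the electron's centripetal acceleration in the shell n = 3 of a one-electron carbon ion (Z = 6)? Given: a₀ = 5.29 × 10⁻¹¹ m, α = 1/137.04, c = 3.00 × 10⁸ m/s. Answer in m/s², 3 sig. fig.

r = n²a₀/Z = 7.94 × 10⁻¹¹ m, v = Zαc/n = 4.38 × 10⁶ m/s
a = v²/r = (4.38 × 10⁶)² / 7.94 × 10⁻¹¹ = 2.42 × 10²³ m/s²

2.42 × 10²³ m/s²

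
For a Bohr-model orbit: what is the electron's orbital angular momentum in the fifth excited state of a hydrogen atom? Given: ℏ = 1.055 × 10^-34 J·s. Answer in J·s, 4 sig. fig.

6.330 × 10^-34 J·s

L_n = nℏ = 6 × 1.055 × 10^-34 = 6.330 × 10^-34 J·s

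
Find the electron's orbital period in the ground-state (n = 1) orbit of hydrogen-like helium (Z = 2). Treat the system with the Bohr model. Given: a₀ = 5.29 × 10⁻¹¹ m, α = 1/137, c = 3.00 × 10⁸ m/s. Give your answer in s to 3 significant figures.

3.79 × 10⁻¹⁷ s

r = n²a₀/Z = 1²·5.29 × 10⁻¹¹/2 = 2.65 × 10⁻¹¹ m
v = Zαc/n = 2·0.00730·3.00 × 10⁸/1 = 4.38 × 10⁶ m/s
T = 2πr/v = 3.79 × 10⁻¹⁷ s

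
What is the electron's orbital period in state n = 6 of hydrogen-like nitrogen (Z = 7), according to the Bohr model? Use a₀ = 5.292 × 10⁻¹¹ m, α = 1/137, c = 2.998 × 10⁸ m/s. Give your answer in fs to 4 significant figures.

r = n²a₀/Z = 6²·5.292 × 10⁻¹¹/7 = 2.722 × 10⁻¹⁰ m
v = Zαc/n = 7·0.007299·2.998 × 10⁸/6 = 2.553 × 10⁶ m/s
T = 2πr/v = 6.698 × 10⁻¹⁶ s = 0.6698 fs

0.6698 fs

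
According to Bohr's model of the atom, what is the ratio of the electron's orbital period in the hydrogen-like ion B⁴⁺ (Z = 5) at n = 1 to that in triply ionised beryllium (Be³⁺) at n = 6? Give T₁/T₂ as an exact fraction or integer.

T ∝ Z^-2 · n^3
T₁/T₂ = (5/4)^-2 · (1/6)^3 = 2/675

2/675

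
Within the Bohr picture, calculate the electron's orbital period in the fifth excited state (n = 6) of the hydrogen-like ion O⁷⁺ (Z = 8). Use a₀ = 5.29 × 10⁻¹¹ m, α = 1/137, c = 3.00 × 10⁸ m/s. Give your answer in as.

512 as

r = n²a₀/Z = 6²·5.29 × 10⁻¹¹/8 = 2.38 × 10⁻¹⁰ m
v = Zαc/n = 8·0.00730·3.00 × 10⁸/6 = 2.92 × 10⁶ m/s
T = 2πr/v = 5.12 × 10⁻¹⁶ s = 512 as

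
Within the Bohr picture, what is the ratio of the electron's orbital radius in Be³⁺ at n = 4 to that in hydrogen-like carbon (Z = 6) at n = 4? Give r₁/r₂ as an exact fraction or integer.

r ∝ Z^-1 · n^2
r₁/r₂ = (4/6)^-1 · (4/4)^2 = 3/2

3/2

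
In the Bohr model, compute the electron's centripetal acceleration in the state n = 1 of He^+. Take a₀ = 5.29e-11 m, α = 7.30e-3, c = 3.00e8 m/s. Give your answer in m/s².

r = n²a₀/Z = 2.65e-11 m, v = Zαc/n = 4.38e6 m/s
a = v²/r = (4.38e6)² / 2.65e-11 = 7.25e23 m/s²

7.25e23 m/s²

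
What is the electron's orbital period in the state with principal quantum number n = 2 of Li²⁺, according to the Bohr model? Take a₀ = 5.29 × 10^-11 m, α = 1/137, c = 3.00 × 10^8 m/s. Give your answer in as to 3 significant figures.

r = n²a₀/Z = 2²·5.29 × 10^-11/3 = 7.05 × 10^-11 m
v = Zαc/n = 3·0.00730·3.00 × 10^8/2 = 3.28 × 10^6 m/s
T = 2πr/v = 1.35 × 10^-16 s = 135 as

135 as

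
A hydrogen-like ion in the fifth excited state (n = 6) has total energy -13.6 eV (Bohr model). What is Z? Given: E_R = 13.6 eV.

6

E_n = −E_R Z²/n² ⇒ Z² = −E_n n²/E_R = 13.6 × 6² / 13.6 ≈ 36.00
Z = 6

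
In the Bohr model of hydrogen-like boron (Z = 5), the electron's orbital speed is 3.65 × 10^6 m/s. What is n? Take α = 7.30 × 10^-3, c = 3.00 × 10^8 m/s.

v_n = Zαc/n ⇒ n = Zαc/v = 5 × 0.00730 × 3.00 × 10^8 / 3.65 × 10^6 ≈ 3.00
n = 3

3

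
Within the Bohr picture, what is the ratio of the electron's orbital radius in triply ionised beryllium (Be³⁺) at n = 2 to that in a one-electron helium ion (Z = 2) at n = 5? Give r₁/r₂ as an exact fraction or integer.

r ∝ Z^-1 · n^2
r₁/r₂ = (4/2)^-1 · (2/5)^2 = 2/25

2/25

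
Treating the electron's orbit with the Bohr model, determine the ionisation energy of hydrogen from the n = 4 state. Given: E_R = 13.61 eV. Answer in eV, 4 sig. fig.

0.8506 eV

E_n = −E_R·Z²/n² = −13.61 × 1²/4² eV = -0.8506 eV
Ionisation energy = −E_n = 0.8506 eV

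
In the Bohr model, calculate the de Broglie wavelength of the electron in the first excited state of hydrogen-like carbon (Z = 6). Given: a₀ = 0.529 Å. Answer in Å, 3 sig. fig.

1.11 Å

The Bohr quantisation condition is nλ = 2πr_n.
r_n = n²a₀/Z = 0.353 Å
λ = 2πr_n/n = 2π·0.353/2 = 1.11 Å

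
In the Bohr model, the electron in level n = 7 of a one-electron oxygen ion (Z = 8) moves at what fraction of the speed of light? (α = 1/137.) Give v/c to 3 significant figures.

v_n = Zαc/n, so v/c = Zα/n = 8 × 0.00730 / 7 = 0.00834

0.00834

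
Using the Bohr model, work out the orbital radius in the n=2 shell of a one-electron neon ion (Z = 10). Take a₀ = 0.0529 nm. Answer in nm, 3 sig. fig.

0.0212 nm

r_n = n²a₀/Z = 2² × 0.0529 / 10
    = 4 × 0.0529 / 10 = 0.0212 nm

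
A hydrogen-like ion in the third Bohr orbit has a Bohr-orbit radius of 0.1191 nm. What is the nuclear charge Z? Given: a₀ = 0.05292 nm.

r_n = n²a₀/Z ⇒ Z = n²a₀/r = 3² × 0.05292 / 0.1191 ≈ 4.00
Z = 4

4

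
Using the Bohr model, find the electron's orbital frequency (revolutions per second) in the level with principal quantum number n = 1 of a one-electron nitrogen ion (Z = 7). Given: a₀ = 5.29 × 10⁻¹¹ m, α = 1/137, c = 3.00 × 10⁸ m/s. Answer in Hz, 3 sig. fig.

3.23 × 10¹⁷ Hz

r = n²a₀/Z = 7.56 × 10⁻¹² m, v = Zαc/n = 1.53 × 10⁷ m/s
f = v/(2πr) = 3.23 × 10¹⁷ Hz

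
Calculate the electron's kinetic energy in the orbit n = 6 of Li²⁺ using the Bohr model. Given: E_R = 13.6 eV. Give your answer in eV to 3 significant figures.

For a Coulomb orbit the virial theorem gives K = −E_n.
E_n = −E_R·Z²/n², so K = E_R·Z²/n² = 13.6 × 3²/6² = 3.40 eV

3.40 eV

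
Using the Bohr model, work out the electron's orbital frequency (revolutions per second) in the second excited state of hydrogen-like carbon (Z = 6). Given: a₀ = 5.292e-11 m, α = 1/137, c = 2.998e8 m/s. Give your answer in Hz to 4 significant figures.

r = n²a₀/Z = 7.938e-11 m, v = Zαc/n = 4.377e6 m/s
f = v/(2πr) = 8.775e15 Hz

8.775e15 Hz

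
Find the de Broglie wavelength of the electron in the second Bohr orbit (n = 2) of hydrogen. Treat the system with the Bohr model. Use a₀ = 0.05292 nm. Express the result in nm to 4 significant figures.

0.6650 nm

The Bohr quantisation condition is nλ = 2πr_n.
r_n = n²a₀/Z = 0.2117 nm
λ = 2πr_n/n = 2π·0.2117/2 = 0.6650 nm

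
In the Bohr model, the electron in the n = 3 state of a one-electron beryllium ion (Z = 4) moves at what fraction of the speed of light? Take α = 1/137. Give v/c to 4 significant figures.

0.009732

v_n = Zαc/n, so v/c = Zα/n = 4 × 0.007299 / 3 = 0.009732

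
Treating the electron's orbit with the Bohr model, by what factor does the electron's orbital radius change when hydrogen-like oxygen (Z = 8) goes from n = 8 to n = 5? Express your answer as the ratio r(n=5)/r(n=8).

25/64

r ∝ Z^-1 · n^2; with Z fixed, r ∝ n^2.
r(n=5)/r(n=8) = (5/8)^2 = 25/64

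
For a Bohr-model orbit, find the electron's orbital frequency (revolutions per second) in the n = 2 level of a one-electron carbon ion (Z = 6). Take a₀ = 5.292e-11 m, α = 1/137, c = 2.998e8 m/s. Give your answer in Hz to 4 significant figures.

2.962e16 Hz

r = n²a₀/Z = 3.528e-11 m, v = Zαc/n = 6.565e6 m/s
f = v/(2πr) = 2.962e16 Hz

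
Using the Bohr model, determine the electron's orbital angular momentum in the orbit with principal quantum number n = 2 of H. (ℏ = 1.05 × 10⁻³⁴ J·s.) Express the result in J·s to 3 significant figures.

2.10 × 10⁻³⁴ J·s

L_n = nℏ = 2 × 1.05 × 10⁻³⁴ = 2.10 × 10⁻³⁴ J·s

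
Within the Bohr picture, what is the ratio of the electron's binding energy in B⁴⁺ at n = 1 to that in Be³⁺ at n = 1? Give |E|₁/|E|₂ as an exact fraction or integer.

25/16

|E| ∝ Z^2 · n^-2
|E|₁/|E|₂ = (5/4)^2 · (1/1)^-2 = 25/16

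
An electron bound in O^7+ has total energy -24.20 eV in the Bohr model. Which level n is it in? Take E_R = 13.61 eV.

E_n = −E_R Z²/n² ⇒ n² = E_R Z²/(−E_n) = 13.61 × 8² / 24.20 ≈ 35.99
n = 6

6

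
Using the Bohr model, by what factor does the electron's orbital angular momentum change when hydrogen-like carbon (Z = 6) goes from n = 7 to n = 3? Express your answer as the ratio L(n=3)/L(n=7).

L = nℏ depends only on n, so L ∝ n.
L(n=3)/L(n=7) = (3/7)^1 = 3/7

3/7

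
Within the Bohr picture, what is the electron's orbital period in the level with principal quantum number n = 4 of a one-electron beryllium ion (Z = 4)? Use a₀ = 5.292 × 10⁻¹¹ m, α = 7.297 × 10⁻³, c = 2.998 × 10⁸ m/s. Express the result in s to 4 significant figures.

6.080 × 10⁻¹⁶ s

r = n²a₀/Z = 4²·5.292 × 10⁻¹¹/4 = 2.117 × 10⁻¹⁰ m
v = Zαc/n = 4·0.007297·2.998 × 10⁸/4 = 2.188 × 10⁶ m/s
T = 2πr/v = 6.080 × 10⁻¹⁶ s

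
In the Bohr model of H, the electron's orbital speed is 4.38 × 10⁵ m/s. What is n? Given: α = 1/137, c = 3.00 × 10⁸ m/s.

5

v_n = Zαc/n ⇒ n = Zαc/v = 1 × 0.00730 × 3.00 × 10⁸ / 4.38 × 10⁵ ≈ 5.00
n = 5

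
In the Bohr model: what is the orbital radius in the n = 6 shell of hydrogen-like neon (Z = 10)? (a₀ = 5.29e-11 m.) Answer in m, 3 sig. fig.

r_n = n²a₀/Z = 6² × 5.29e-11 / 10
    = 36 × 5.29e-11 / 10 = 1.90e-10 m

1.90e-10 m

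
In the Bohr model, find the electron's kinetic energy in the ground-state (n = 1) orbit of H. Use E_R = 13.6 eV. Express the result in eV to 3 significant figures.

13.6 eV

For a Coulomb orbit the virial theorem gives K = −E_n.
E_n = −E_R·Z²/n², so K = E_R·Z²/n² = 13.6 × 1²/1² = 13.6 eV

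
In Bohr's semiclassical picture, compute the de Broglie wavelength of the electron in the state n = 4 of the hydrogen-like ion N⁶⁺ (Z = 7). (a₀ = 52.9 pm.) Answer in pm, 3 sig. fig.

190 pm

The Bohr quantisation condition is nλ = 2πr_n.
r_n = n²a₀/Z = 121 pm
λ = 2πr_n/n = 2π·121/4 = 190 pm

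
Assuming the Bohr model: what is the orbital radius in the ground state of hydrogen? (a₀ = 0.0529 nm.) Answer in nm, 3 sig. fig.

r_n = n²a₀/Z = 1² × 0.0529 / 1
    = 1 × 0.0529 / 1 = 0.0529 nm

0.0529 nm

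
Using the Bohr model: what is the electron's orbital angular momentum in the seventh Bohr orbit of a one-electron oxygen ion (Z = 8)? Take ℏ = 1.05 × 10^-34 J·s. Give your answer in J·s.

L_n = nℏ = 7 × 1.05 × 10^-34 = 7.35 × 10^-34 J·s

7.35 × 10^-34 J·s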